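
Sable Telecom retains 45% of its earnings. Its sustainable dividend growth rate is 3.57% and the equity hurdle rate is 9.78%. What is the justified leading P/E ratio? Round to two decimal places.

8.86

Payout ratio b = 1 − 0.45 = 0.55.
Justified leading P/E = b/(r−g) = 0.55/(0.0978−0.0357) = 8.8567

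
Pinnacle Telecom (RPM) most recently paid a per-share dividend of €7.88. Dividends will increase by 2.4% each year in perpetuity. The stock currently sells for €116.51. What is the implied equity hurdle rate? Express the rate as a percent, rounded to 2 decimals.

Rearranging the constant-growth DDM: r = D₁/P₀ + g.
D₁ = 7.88 × (1 + 0.024) = 8.0691.
r = 8.0691 / 116.51 + 0.024 = 0.06926 + 0.024 = 0.09326

9.33%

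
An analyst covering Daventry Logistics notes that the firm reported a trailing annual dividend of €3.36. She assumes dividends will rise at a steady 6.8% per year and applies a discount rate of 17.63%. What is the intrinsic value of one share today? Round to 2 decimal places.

Gordon growth model: P₀ = D₁/(r − g). D₁ = 3.36 × (1 + 0.068) = 3.5885.
P₀ = 3.5885 / (0.1763 − 0.068) = 3.5885 / 0.1083 = 33.1346

€33.13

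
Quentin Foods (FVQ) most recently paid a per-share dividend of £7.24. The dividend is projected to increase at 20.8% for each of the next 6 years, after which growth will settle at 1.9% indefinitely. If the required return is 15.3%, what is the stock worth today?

Two-stage DDM. Project D₁…D_6 at 0.208, terminal growth 0.019, discount at r = 0.153.
D_1 = 8.7459
D_2 = 10.5651
D_3 = 12.7626
D_4 = 15.4172
D_5 = 18.6240
D_6 = 22.4978
Terminal value at t=6: TV = D_7/(r−g) = 22.9253/(0.153−0.019) = 171.0841
P₀ = 8.7459/(1+0.153)^1 + 10.5651/(1+0.153)^2 + 12.7626/(1+0.153)^3 + 15.4172/(1+0.153)^4 + 18.6240/(1+0.153)^5 + 22.4978/(1+0.153)^6 + 171.0841/(1+0.153)^6 = 124.1146

£124.11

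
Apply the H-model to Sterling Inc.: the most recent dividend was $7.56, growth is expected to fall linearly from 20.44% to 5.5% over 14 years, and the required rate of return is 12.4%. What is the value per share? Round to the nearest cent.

H-model: P₀ = D₀[(1+g_L) + H(g_S−g_L)]/(r−g_L), with H = 14/2 = 7.
P₀ = 7.56 × [(1+0.055) + 7×(0.2044−0.055)] / (0.124−0.055)
   = 7.56 × 2.1008 / 0.069 = 230.1746

$230.17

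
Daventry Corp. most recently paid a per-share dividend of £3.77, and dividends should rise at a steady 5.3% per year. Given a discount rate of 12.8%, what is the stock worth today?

Gordon growth model: P₀ = D₁/(r − g). D₁ = 3.77 × (1 + 0.053) = 3.9698.
P₀ = 3.9698 / (0.128 − 0.053) = 3.9698 / 0.075 = 52.9308

£52.93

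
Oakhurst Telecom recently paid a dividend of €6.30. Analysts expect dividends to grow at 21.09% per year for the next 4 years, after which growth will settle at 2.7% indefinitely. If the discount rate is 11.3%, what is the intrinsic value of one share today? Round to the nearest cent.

Two-stage DDM. Project D₁…D_4 at 0.2109, terminal growth 0.027, discount at r = 0.113.
D_1 = 7.6287
D_2 = 9.2376
D_3 = 11.1858
D_4 = 13.5448
Terminal value at t=4: TV = D_5/(r−g) = 13.9105/(0.113−0.027) = 161.7505
P₀ = 7.6287/(1+0.113)^1 + 9.2376/(1+0.113)^2 + 11.1858/(1+0.113)^3 + 13.5448/(1+0.113)^4 + 161.7505/(1+0.113)^4 = 136.6567

€136.66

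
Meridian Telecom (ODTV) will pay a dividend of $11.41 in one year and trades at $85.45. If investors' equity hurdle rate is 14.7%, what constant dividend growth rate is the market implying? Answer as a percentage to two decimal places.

From P₀ = D₁/(r − g), the implied growth is g = r − D₁/P₀.
g = 0.147 − 11.41/85.45 = 0.147 − 0.13353 = 0.01347

1.35%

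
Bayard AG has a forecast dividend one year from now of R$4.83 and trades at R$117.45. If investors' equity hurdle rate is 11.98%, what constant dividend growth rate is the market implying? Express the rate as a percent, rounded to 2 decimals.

From P₀ = D₁/(r − g), the implied growth is g = r − D₁/P₀.
g = 0.1198 − 4.83/117.45 = 0.1198 − 0.04112 = 0.07868

7.87%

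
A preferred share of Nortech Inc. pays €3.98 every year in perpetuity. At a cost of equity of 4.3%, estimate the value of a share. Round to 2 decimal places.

Zero-growth DDM (perpetuity): P₀ = D/r = 3.98 / 0.043 = 92.5581

€92.56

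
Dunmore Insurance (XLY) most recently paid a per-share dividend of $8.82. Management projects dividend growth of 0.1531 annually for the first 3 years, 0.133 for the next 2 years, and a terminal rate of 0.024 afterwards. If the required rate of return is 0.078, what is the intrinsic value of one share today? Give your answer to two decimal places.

Three-stage DDM. Project D₁…D_5; terminal Gordon value at t=5 with g = 0.024; discount at r = 0.078.
D_1 = 10.1703
D_2 = 11.7274
D_3 = 13.5229
D_4 = 15.3214
D_5 = 17.3592
TV_5 = 17.7758/(0.078−0.024) = 329.1816
P₀ = Σ Dₜ/(1+r)ᵗ + TV_5/(1+r)^5 = 279.7123

$279.71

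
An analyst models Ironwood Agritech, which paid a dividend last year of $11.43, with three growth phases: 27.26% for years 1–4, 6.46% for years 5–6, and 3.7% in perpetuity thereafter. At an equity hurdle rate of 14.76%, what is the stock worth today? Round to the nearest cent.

$229.98

Three-stage DDM. Project D₁…D_6; terminal Gordon value at t=6 with g = 0.037; discount at r = 0.1476.
D_1 = 14.5458
D_2 = 18.5110
D_3 = 23.5571
D_4 = 29.9788
D_5 = 31.9154
D_6 = 33.9771
TV_6 = 35.2343/(0.1476−0.037) = 318.5741
P₀ = Σ Dₜ/(1+r)ᵗ + TV_6/(1+r)^6 = 229.9758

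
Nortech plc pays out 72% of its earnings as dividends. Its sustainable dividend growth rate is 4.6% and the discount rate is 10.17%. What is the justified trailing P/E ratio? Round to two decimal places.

Justified trailing P/E = b(1+g)/(r−g) = 0.72×(1+0.046)/(0.1017−0.046) = 13.5210

13.52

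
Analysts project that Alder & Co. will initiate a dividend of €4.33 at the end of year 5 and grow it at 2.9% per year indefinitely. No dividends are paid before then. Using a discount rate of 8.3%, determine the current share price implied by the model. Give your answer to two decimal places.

€58.29

Deferred-dividend DDM. At t=4 the remaining stream is a growing perpetuity with first payment D_5 = 4.33.
V_4 = D_5/(r−g) = 4.33/(0.083−0.029) = 80.1852
P₀ = V_4/(1+r)^4 = 80.1852/(1+0.083)^4 = 58.2882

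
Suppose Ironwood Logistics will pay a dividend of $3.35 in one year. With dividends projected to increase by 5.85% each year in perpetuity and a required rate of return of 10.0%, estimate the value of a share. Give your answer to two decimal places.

Gordon growth model: P₀ = D₁/(r − g), with D₁ = 3.35 given directly.
P₀ = 3.3500 / (0.1 − 0.0585) = 3.3500 / 0.0415 = 80.7229

$80.72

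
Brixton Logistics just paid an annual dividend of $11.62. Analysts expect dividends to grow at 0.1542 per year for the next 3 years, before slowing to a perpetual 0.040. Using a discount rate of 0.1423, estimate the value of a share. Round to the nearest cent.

Two-stage DDM. Project D₁…D_3 at 0.1542, terminal growth 0.04, discount at r = 0.1423.
D_1 = 13.4118
D_2 = 15.4799
D_3 = 17.8669
Terminal value at t=3: TV = D_4/(r−g) = 18.5816/(0.1423−0.04) = 181.6381
P₀ = 13.4118/(1+0.1423)^1 + 15.4799/(1+0.1423)^2 + 17.8669/(1+0.1423)^3 + 181.6381/(1+0.1423)^3 = 157.4529

$157.45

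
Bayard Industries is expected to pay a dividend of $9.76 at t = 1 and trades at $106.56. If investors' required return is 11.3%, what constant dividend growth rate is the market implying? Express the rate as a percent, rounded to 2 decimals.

From P₀ = D₁/(r − g), the implied growth is g = r − D₁/P₀.
g = 0.113 − 9.76/106.56 = 0.113 − 0.09159 = 0.02141

2.14%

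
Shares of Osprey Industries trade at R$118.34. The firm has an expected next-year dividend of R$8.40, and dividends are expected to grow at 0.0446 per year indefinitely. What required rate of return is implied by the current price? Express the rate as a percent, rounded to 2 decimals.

Rearranging the constant-growth DDM: r = D₁/P₀ + g.
r = 8.4000 / 118.34 + 0.0446 = 0.07098 + 0.0446 = 0.11558

11.56%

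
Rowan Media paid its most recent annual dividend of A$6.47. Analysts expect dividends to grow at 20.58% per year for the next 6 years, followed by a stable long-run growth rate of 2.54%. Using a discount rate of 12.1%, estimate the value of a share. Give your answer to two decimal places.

Two-stage DDM. Project D₁…D_6 at 0.2058, terminal growth 0.0254, discount at r = 0.121.
D_1 = 7.8015
D_2 = 9.4071
D_3 = 11.3431
D_4 = 13.6775
D_5 = 16.4923
D_6 = 19.8864
Terminal value at t=6: TV = D_7/(r−g) = 20.3915/(0.121−0.0254) = 213.3003
P₀ = 7.8015/(1+0.121)^1 + 9.4071/(1+0.121)^2 + 11.3431/(1+0.121)^3 + 13.6775/(1+0.121)^4 + 16.4923/(1+0.121)^5 + 19.8864/(1+0.121)^6 + 213.3003/(1+0.121)^6 = 157.9840

A$157.98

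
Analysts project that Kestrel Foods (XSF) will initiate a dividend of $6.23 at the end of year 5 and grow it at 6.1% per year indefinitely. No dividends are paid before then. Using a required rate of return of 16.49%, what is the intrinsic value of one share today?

$32.56

Deferred-dividend DDM. At t=4 the remaining stream is a growing perpetuity with first payment D_5 = 6.23.
V_4 = D_5/(r−g) = 6.23/(0.1649−0.061) = 59.9615
P₀ = V_4/(1+r)^4 = 59.9615/(1+0.1649)^4 = 32.5625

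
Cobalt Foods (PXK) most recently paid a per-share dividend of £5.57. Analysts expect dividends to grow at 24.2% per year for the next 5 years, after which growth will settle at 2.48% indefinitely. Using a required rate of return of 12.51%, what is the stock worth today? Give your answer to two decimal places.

Two-stage DDM. Project D₁…D_5 at 0.242, terminal growth 0.0248, discount at r = 0.1251.
D_1 = 6.9179
D_2 = 8.5921
D_3 = 10.6714
D_4 = 13.2538
D_5 = 16.4613
Terminal value at t=5: TV = D_6/(r−g) = 16.8695/(0.1251−0.0248) = 168.1905
P₀ = 6.9179/(1+0.1251)^1 + 8.5921/(1+0.1251)^2 + 10.6714/(1+0.1251)^3 + 13.2538/(1+0.1251)^4 + 16.4613/(1+0.1251)^5 + 168.1905/(1+0.1251)^5 = 131.1236

£131.12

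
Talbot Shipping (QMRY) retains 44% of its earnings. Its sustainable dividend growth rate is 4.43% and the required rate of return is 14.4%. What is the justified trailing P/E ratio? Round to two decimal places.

Payout ratio b = 1 − 0.44 = 0.56.
Justified trailing P/E = b(1+g)/(r−g) = 0.56×(1+0.0443)/(0.144−0.0443) = 5.8657

5.87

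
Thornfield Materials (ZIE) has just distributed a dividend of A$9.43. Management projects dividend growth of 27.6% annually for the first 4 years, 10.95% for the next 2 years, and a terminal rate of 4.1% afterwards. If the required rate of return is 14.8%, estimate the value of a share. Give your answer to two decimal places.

A$207.62

Three-stage DDM. Project D₁…D_6; terminal Gordon value at t=6 with g = 0.041; discount at r = 0.148.
D_1 = 12.0327
D_2 = 15.3537
D_3 = 19.5913
D_4 = 24.9985
D_5 = 27.7359
D_6 = 30.7729
TV_6 = 32.0346/(0.148−0.041) = 299.3891
P₀ = Σ Dₜ/(1+r)ᵗ + TV_6/(1+r)^6 = 207.6203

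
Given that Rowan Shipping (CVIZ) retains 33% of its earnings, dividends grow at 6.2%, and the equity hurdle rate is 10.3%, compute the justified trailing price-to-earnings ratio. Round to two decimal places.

Payout ratio b = 1 − 0.33 = 0.67.
Justified trailing P/E = b(1+g)/(r−g) = 0.67×(1+0.062)/(0.103−0.062) = 17.3546

17.35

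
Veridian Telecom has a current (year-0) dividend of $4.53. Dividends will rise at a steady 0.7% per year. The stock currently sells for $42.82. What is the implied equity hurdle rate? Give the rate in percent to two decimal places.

11.35%

Rearranging the constant-growth DDM: r = D₁/P₀ + g.
D₁ = 4.53 × (1 + 0.007) = 4.5617.
r = 4.5617 / 42.82 + 0.007 = 0.10653 + 0.007 = 0.11353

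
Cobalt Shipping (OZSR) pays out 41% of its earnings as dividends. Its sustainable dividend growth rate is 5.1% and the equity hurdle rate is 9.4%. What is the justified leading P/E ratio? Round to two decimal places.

Justified leading P/E = b/(r−g) = 0.41/(0.094−0.051) = 9.5349

9.53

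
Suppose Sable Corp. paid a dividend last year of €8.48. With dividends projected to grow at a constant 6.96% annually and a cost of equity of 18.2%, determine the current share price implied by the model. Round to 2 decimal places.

€80.70

Gordon growth model: P₀ = D₁/(r − g). D₁ = 8.48 × (1 + 0.0696) = 9.0702.
P₀ = 9.0702 / (0.182 − 0.0696) = 9.0702 / 0.1124 = 80.6958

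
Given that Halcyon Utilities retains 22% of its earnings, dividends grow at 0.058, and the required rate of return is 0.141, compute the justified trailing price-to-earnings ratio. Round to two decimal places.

9.94

Payout ratio b = 1 − 0.22 = 0.78.
Justified trailing P/E = b(1+g)/(r−g) = 0.78×(1+0.058)/(0.141−0.058) = 9.9427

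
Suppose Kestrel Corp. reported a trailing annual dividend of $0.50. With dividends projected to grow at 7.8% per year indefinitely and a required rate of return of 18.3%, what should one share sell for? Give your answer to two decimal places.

Gordon growth model: P₀ = D₁/(r − g). D₁ = 0.50 × (1 + 0.078) = 0.5390.
P₀ = 0.5390 / (0.183 − 0.078) = 0.5390 / 0.105 = 5.1333

$5.13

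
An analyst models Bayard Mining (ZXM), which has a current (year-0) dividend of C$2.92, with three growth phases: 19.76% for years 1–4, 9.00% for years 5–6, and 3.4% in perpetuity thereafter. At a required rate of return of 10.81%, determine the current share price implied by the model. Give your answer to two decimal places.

C$75.80

Three-stage DDM. Project D₁…D_6; terminal Gordon value at t=6 with g = 0.034; discount at r = 0.1081.
D_1 = 3.4970
D_2 = 4.1880
D_3 = 5.0155
D_4 = 6.0066
D_5 = 6.5472
D_6 = 7.1365
TV_6 = 7.3791/(0.1081−0.034) = 99.5830
P₀ = Σ Dₜ/(1+r)ᵗ + TV_6/(1+r)^6 = 75.8017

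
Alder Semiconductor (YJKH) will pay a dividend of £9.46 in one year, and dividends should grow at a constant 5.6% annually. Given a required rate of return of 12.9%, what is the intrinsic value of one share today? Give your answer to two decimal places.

Gordon growth model: P₀ = D₁/(r − g), with D₁ = 9.46 given directly.
P₀ = 9.4600 / (0.129 − 0.056) = 9.4600 / 0.073 = 129.5890

£129.59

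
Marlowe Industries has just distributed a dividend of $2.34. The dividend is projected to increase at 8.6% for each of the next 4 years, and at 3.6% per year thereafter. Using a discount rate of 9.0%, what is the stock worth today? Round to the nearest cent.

Two-stage DDM. Project D₁…D_4 at 0.086, terminal growth 0.036, discount at r = 0.09.
D_1 = 2.5412
D_2 = 2.7598
D_3 = 2.9971
D_4 = 3.2549
Terminal value at t=4: TV = D_5/(r−g) = 3.3721/(0.09−0.036) = 62.4455
P₀ = 2.5412/(1+0.09)^1 + 2.7598/(1+0.09)^2 + 2.9971/(1+0.09)^3 + 3.2549/(1+0.09)^4 + 62.4455/(1+0.09)^4 = 53.5124

$53.51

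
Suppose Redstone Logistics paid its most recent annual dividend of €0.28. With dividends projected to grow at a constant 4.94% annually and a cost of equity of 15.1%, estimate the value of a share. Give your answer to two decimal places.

Gordon growth model: P₀ = D₁/(r − g). D₁ = 0.28 × (1 + 0.0494) = 0.2938.
P₀ = 0.2938 / (0.151 − 0.0494) = 0.2938 / 0.1016 = 2.8920

€2.89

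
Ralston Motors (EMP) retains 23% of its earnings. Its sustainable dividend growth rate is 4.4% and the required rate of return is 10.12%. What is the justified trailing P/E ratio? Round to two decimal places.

Payout ratio b = 1 − 0.23 = 0.77.
Justified trailing P/E = b(1+g)/(r−g) = 0.77×(1+0.044)/(0.1012−0.044) = 14.0538

14.05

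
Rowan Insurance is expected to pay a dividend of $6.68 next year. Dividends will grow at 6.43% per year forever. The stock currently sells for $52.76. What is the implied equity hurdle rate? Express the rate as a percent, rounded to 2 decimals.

19.09%

Rearranging the constant-growth DDM: r = D₁/P₀ + g.
r = 6.6800 / 52.76 + 0.0643 = 0.12661 + 0.0643 = 0.19091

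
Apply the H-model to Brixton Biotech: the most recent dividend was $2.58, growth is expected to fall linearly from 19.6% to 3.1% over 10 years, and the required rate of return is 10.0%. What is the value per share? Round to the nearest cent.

H-model: P₀ = D₀[(1+g_L) + H(g_S−g_L)]/(r−g_L), with H = 10/2 = 5.
P₀ = 2.58 × [(1+0.031) + 5×(0.196−0.031)] / (0.1−0.031)
   = 2.58 × 1.8560 / 0.069 = 69.3983

$69.40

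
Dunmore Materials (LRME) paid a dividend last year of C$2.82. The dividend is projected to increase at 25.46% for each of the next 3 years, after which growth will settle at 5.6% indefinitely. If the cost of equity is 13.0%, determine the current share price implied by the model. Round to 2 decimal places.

C$65.54

Two-stage DDM. Project D₁…D_3 at 0.2546, terminal growth 0.056, discount at r = 0.13.
D_1 = 3.5380
D_2 = 4.4387
D_3 = 5.5688
Terminal value at t=3: TV = D_4/(r−g) = 5.8807/(0.13−0.056) = 79.4689
P₀ = 3.5380/(1+0.13)^1 + 4.4387/(1+0.13)^2 + 5.5688/(1+0.13)^3 + 79.4689/(1+0.13)^3 = 65.5425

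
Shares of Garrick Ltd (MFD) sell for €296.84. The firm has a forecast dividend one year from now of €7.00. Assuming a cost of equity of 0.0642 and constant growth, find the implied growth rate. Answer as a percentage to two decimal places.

4.06%

From P₀ = D₁/(r − g), the implied growth is g = r − D₁/P₀.
g = 0.0642 − 7.00/296.84 = 0.0642 − 0.02358 = 0.04062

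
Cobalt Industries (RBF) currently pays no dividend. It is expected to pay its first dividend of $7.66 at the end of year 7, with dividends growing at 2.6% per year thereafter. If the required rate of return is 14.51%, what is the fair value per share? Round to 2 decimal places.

$28.53

Deferred-dividend DDM. At t=6 the remaining stream is a growing perpetuity with first payment D_7 = 7.66.
V_6 = D_7/(r−g) = 7.66/(0.1451−0.026) = 64.3157
P₀ = V_6/(1+r)^6 = 64.3157/(1+0.1451)^6 = 28.5270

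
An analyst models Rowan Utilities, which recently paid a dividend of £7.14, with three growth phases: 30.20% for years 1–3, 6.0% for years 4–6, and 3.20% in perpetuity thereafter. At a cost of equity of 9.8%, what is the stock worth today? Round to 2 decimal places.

£231.19

Three-stage DDM. Project D₁…D_6; terminal Gordon value at t=6 with g = 0.032; discount at r = 0.098.
D_1 = 9.2963
D_2 = 12.1038
D_3 = 15.7591
D_4 = 16.7046
D_5 = 17.7069
D_6 = 18.7693
TV_6 = 19.3699/(0.098−0.032) = 293.4841
P₀ = Σ Dₜ/(1+r)ᵗ + TV_6/(1+r)^6 = 231.1930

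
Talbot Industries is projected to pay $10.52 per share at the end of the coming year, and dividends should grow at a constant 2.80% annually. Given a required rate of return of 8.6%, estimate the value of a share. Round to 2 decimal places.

$181.38

Gordon growth model: P₀ = D₁/(r − g), with D₁ = 10.52 given directly.
P₀ = 10.5200 / (0.086 − 0.028) = 10.5200 / 0.058 = 181.3793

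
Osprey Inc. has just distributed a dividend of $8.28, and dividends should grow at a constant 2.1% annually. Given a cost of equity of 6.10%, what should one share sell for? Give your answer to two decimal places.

$211.35

Gordon growth model: P₀ = D₁/(r − g). D₁ = 8.28 × (1 + 0.021) = 8.4539.
P₀ = 8.4539 / (0.061 − 0.021) = 8.4539 / 0.04 = 211.3470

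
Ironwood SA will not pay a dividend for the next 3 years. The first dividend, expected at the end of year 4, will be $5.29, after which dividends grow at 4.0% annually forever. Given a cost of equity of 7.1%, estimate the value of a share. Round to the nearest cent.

Deferred-dividend DDM. At t=3 the remaining stream is a growing perpetuity with first payment D_4 = 5.29.
V_3 = D_4/(r−g) = 5.29/(0.071−0.04) = 170.6452
P₀ = V_3/(1+r)^3 = 170.6452/(1+0.071)^3 = 138.9075

$138.91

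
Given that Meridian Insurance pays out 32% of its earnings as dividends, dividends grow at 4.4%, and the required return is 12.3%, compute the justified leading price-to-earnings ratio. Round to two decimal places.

4.05

Justified leading P/E = b/(r−g) = 0.32/(0.123−0.044) = 4.0506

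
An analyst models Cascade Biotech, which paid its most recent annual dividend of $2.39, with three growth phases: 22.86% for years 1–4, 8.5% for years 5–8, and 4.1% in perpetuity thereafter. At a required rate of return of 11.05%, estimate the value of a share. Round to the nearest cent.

$74.78

Three-stage DDM. Project D₁…D_8; terminal Gordon value at t=8 with g = 0.041; discount at r = 0.1105.
D_1 = 2.9364
D_2 = 3.6076
D_3 = 4.4323
D_4 = 5.4455
D_5 = 5.9084
D_6 = 6.4106
D_7 = 6.9555
D_8 = 7.5467
TV_8 = 7.8561/(0.1105−0.041) = 113.0381
P₀ = Σ Dₜ/(1+r)ᵗ + TV_8/(1+r)^8 = 74.7797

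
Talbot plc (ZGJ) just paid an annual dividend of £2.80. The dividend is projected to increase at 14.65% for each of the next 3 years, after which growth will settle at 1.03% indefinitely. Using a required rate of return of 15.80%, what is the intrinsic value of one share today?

£26.82

Two-stage DDM. Project D₁…D_3 at 0.1465, terminal growth 0.0103, discount at r = 0.158.
D_1 = 3.2102
D_2 = 3.6805
D_3 = 4.2197
Terminal value at t=3: TV = D_4/(r−g) = 4.2631/(0.158−0.0103) = 28.8636
P₀ = 3.2102/(1+0.158)^1 + 3.6805/(1+0.158)^2 + 4.2197/(1+0.158)^3 + 28.8636/(1+0.158)^3 = 26.8219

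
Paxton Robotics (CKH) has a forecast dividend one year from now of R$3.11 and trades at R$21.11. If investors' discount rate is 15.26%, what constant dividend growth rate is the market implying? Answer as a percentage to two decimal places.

From P₀ = D₁/(r − g), the implied growth is g = r − D₁/P₀.
g = 0.1526 − 3.11/21.11 = 0.1526 − 0.14732 = 0.00528

0.53%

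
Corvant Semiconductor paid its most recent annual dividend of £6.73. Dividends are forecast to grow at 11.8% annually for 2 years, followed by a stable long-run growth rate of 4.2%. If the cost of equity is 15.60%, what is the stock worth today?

Two-stage DDM. Project D₁…D_2 at 0.118, terminal growth 0.042, discount at r = 0.156.
D_1 = 7.5241
D_2 = 8.4120
Terminal value at t=2: TV = D_3/(r−g) = 8.7653/(0.156−0.042) = 76.8885
P₀ = 7.5241/(1+0.156)^1 + 8.4120/(1+0.156)^2 + 76.8885/(1+0.156)^2 = 70.3404

£70.34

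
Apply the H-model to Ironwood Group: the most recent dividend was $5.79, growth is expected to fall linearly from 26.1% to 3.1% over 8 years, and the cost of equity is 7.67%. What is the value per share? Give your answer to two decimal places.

H-model: P₀ = D₀[(1+g_L) + H(g_S−g_L)]/(r−g_L), with H = 8/2 = 4.
P₀ = 5.79 × [(1+0.031) + 4×(0.261−0.031)] / (0.0767−0.031)
   = 5.79 × 1.9510 / 0.0457 = 247.1836

$247.18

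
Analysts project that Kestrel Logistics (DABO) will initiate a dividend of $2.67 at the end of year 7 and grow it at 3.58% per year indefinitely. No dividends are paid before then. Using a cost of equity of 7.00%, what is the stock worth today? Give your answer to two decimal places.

Deferred-dividend DDM. At t=6 the remaining stream is a growing perpetuity with first payment D_7 = 2.67.
V_6 = D_7/(r−g) = 2.67/(0.07−0.0358) = 78.0702
P₀ = V_6/(1+r)^6 = 78.0702/(1+0.07)^6 = 52.0215

$52.02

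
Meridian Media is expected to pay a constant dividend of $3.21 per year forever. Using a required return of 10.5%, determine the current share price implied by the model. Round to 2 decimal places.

$30.57

Zero-growth DDM (perpetuity): P₀ = D/r = 3.21 / 0.105 = 30.5714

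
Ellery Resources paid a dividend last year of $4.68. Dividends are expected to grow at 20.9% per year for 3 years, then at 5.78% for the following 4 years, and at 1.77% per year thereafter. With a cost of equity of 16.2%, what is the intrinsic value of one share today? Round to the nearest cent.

Three-stage DDM. Project D₁…D_7; terminal Gordon value at t=7 with g = 0.0177; discount at r = 0.162.
D_1 = 5.6581
D_2 = 6.8407
D_3 = 8.2704
D_4 = 8.7484
D_5 = 9.2541
D_6 = 9.7889
D_7 = 10.3547
TV_7 = 10.5380/(0.162−0.0177) = 73.0285
P₀ = Σ Dₜ/(1+r)ᵗ + TV_7/(1+r)^7 = 57.4997

$57.50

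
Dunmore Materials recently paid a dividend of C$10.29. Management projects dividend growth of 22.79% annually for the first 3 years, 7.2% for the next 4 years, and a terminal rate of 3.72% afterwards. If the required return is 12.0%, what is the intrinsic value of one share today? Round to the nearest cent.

Three-stage DDM. Project D₁…D_7; terminal Gordon value at t=7 with g = 0.0372; discount at r = 0.12.
D_1 = 12.6351
D_2 = 15.5146
D_3 = 19.0504
D_4 = 20.4220
D_5 = 21.8924
D_6 = 23.4687
D_7 = 25.1584
TV_7 = 26.0943/(0.12−0.0372) = 315.1488
P₀ = Σ Dₜ/(1+r)ᵗ + TV_7/(1+r)^7 = 228.4378

C$228.44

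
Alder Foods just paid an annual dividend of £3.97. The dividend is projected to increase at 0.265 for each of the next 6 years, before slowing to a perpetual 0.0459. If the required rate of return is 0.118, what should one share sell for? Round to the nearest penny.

£158.37

Two-stage DDM. Project D₁…D_6 at 0.265, terminal growth 0.0459, discount at r = 0.118.
D_1 = 5.0221
D_2 = 6.3529
D_3 = 8.0364
D_4 = 10.1661
D_5 = 12.8601
D_6 = 16.2680
Terminal value at t=6: TV = D_7/(r−g) = 17.0147/(0.118−0.0459) = 235.9873
P₀ = 5.0221/(1+0.118)^1 + 6.3529/(1+0.118)^2 + 8.0364/(1+0.118)^3 + 10.1661/(1+0.118)^4 + 12.8601/(1+0.118)^5 + 16.2680/(1+0.118)^6 + 235.9873/(1+0.118)^6 = 158.3735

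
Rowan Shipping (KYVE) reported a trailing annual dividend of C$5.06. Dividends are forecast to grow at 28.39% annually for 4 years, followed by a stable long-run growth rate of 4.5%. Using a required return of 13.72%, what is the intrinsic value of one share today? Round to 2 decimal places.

C$120.84

Two-stage DDM. Project D₁…D_4 at 0.2839, terminal growth 0.045, discount at r = 0.1372.
D_1 = 6.4965
D_2 = 8.3409
D_3 = 10.7089
D_4 = 13.7491
Terminal value at t=4: TV = D_5/(r−g) = 14.3678/(0.1372−0.045) = 155.8334
P₀ = 6.4965/(1+0.1372)^1 + 8.3409/(1+0.1372)^2 + 10.7089/(1+0.1372)^3 + 13.7491/(1+0.1372)^4 + 155.8334/(1+0.1372)^4 = 120.8432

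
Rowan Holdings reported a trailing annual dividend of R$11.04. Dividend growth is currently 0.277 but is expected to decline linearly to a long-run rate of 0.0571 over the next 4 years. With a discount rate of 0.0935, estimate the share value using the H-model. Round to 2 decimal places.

H-model: P₀ = D₀[(1+g_L) + H(g_S−g_L)]/(r−g_L), with H = 4/2 = 2.
P₀ = 11.04 × [(1+0.0571) + 2×(0.277−0.0571)] / (0.0935−0.0571)
   = 11.04 × 1.4969 / 0.0364 = 454.0048

R$454.00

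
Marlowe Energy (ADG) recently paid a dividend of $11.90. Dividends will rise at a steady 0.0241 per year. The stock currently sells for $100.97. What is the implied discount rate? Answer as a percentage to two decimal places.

Rearranging the constant-growth DDM: r = D₁/P₀ + g.
D₁ = 11.90 × (1 + 0.0241) = 12.1868.
r = 12.1868 / 100.97 + 0.0241 = 0.12070 + 0.0241 = 0.14480

14.48%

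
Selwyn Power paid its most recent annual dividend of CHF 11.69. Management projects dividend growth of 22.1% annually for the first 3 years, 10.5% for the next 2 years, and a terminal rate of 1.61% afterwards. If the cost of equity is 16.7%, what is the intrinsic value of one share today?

Three-stage DDM. Project D₁…D_5; terminal Gordon value at t=5 with g = 0.0161; discount at r = 0.167.
D_1 = 14.2735
D_2 = 17.4279
D_3 = 21.2795
D_4 = 23.5139
D_5 = 25.9828
TV_5 = 26.4011/(0.167−0.0161) = 174.9578
P₀ = Σ Dₜ/(1+r)ᵗ + TV_5/(1+r)^5 = 143.9299

CHF 143.93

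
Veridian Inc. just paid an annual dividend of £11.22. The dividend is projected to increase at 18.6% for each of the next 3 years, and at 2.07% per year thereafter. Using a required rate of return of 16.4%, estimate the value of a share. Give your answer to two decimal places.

Two-stage DDM. Project D₁…D_3 at 0.186, terminal growth 0.0207, discount at r = 0.164.
D_1 = 13.3069
D_2 = 15.7820
D_3 = 18.7175
Terminal value at t=3: TV = D_4/(r−g) = 19.1049/(0.164−0.0207) = 133.3211
P₀ = 13.3069/(1+0.164)^1 + 15.7820/(1+0.164)^2 + 18.7175/(1+0.164)^3 + 133.3211/(1+0.164)^3 = 119.4841

£119.48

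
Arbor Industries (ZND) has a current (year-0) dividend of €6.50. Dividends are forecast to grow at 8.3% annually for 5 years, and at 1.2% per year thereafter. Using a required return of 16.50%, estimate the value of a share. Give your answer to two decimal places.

€56.10

Two-stage DDM. Project D₁…D_5 at 0.083, terminal growth 0.012, discount at r = 0.165.
D_1 = 7.0395
D_2 = 7.6238
D_3 = 8.2566
D_4 = 8.9418
D_5 = 9.6840
Terminal value at t=5: TV = D_6/(r−g) = 9.8002/(0.165−0.012) = 64.0538
P₀ = 7.0395/(1+0.165)^1 + 7.6238/(1+0.165)^2 + 8.2566/(1+0.165)^3 + 8.9418/(1+0.165)^4 + 9.6840/(1+0.165)^5 + 64.0538/(1+0.165)^5 = 56.0963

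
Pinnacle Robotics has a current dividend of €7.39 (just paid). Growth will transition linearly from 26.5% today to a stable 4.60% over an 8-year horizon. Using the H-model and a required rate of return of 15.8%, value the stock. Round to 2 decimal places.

H-model: P₀ = D₀[(1+g_L) + H(g_S−g_L)]/(r−g_L), with H = 8/2 = 4.
P₀ = 7.39 × [(1+0.046) + 4×(0.265−0.046)] / (0.158−0.046)
   = 7.39 × 1.9220 / 0.112 = 126.8177

€126.82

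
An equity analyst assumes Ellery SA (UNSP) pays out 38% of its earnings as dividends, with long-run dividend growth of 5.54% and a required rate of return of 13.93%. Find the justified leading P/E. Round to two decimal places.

4.53

Justified leading P/E = b/(r−g) = 0.38/(0.1393−0.0554) = 4.5292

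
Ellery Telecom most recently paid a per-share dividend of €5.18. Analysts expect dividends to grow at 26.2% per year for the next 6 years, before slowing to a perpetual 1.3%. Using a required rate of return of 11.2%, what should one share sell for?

Two-stage DDM. Project D₁…D_6 at 0.262, terminal growth 0.013, discount at r = 0.112.
D_1 = 6.5372
D_2 = 8.2499
D_3 = 10.4114
D_4 = 13.1391
D_5 = 16.5816
D_6 = 20.9260
Terminal value at t=6: TV = D_7/(r−g) = 21.1980/(0.112−0.013) = 214.1214
P₀ = 6.5372/(1+0.112)^1 + 8.2499/(1+0.112)^2 + 10.4114/(1+0.112)^3 + 13.1391/(1+0.112)^4 + 16.5816/(1+0.112)^5 + 20.9260/(1+0.112)^6 + 214.1214/(1+0.112)^6 = 162.7834

€162.78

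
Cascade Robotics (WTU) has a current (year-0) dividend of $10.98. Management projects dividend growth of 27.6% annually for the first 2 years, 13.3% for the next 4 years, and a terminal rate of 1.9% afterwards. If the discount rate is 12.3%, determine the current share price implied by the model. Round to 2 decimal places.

$228.54

Three-stage DDM. Project D₁…D_6; terminal Gordon value at t=6 with g = 0.019; discount at r = 0.123.
D_1 = 14.0105
D_2 = 17.8774
D_3 = 20.2551
D_4 = 22.9490
D_5 = 26.0012
D_6 = 29.4594
TV_6 = 30.0191/(0.123−0.019) = 288.6451
P₀ = Σ Dₜ/(1+r)ᵗ + TV_6/(1+r)^6 = 228.5362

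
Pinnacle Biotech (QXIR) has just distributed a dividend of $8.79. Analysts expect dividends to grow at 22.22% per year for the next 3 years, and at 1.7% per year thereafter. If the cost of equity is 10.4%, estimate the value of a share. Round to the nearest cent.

$171.85

Two-stage DDM. Project D₁…D_3 at 0.2222, terminal growth 0.017, discount at r = 0.104.
D_1 = 10.7431
D_2 = 13.1303
D_3 = 16.0478
Terminal value at t=3: TV = D_4/(r−g) = 16.3206/(0.104−0.017) = 187.5933
P₀ = 10.7431/(1+0.104)^1 + 13.1303/(1+0.104)^2 + 16.0478/(1+0.104)^3 + 187.5933/(1+0.104)^3 = 171.8457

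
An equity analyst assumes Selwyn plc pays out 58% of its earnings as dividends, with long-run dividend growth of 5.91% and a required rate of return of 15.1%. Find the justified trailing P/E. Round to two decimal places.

Justified trailing P/E = b(1+g)/(r−g) = 0.58×(1+0.0591)/(0.151−0.0591) = 6.6842

6.68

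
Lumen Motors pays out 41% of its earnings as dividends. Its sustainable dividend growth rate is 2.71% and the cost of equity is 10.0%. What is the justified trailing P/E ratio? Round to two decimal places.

5.78

Justified trailing P/E = b(1+g)/(r−g) = 0.41×(1+0.0271)/(0.1−0.0271) = 5.7766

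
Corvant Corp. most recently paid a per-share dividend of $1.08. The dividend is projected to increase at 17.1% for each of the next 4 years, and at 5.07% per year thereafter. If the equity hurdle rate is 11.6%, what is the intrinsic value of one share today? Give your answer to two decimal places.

$25.94

Two-stage DDM. Project D₁…D_4 at 0.171, terminal growth 0.0507, discount at r = 0.116.
D_1 = 1.2647
D_2 = 1.4809
D_3 = 1.7342
D_4 = 2.0307
Terminal value at t=4: TV = D_5/(r−g) = 2.1337/(0.116−0.0507) = 32.6751
P₀ = 1.2647/(1+0.116)^1 + 1.4809/(1+0.116)^2 + 1.7342/(1+0.116)^3 + 2.0307/(1+0.116)^4 + 32.6751/(1+0.116)^4 = 25.9441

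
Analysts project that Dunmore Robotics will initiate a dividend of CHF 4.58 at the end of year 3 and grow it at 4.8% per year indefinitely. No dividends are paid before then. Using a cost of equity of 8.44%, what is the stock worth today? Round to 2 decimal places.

Deferred-dividend DDM. At t=2 the remaining stream is a growing perpetuity with first payment D_3 = 4.58.
V_2 = D_3/(r−g) = 4.58/(0.0844−0.048) = 125.8242
P₀ = V_2/(1+r)^2 = 125.8242/(1+0.0844)^2 = 107.0003

CHF 107.00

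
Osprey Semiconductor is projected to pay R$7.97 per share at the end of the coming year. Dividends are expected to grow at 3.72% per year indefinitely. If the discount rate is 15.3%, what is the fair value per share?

R$68.83

Gordon growth model: P₀ = D₁/(r − g), with D₁ = 7.97 given directly.
P₀ = 7.9700 / (0.153 − 0.0372) = 7.9700 / 0.1158 = 68.8256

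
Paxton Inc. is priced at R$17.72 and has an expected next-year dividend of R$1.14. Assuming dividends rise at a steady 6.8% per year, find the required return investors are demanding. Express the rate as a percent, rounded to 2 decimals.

13.23%

Rearranging the constant-growth DDM: r = D₁/P₀ + g.
r = 1.1400 / 17.72 + 0.068 = 0.06433 + 0.068 = 0.13233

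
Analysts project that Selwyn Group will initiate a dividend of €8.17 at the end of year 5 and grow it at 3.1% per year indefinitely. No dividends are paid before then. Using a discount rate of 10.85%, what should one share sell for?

€69.82

Deferred-dividend DDM. At t=4 the remaining stream is a growing perpetuity with first payment D_5 = 8.17.
V_4 = D_5/(r−g) = 8.17/(0.1085−0.031) = 105.4194
P₀ = V_4/(1+r)^4 = 105.4194/(1+0.1085)^4 = 69.8196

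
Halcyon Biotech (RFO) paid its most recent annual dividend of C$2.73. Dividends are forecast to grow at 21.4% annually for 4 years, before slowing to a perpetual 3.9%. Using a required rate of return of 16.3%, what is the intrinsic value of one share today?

Two-stage DDM. Project D₁…D_4 at 0.214, terminal growth 0.039, discount at r = 0.163.
D_1 = 3.3142
D_2 = 4.0235
D_3 = 4.8845
D_4 = 5.9298
Terminal value at t=4: TV = D_5/(r−g) = 6.1610/(0.163−0.039) = 49.6857
P₀ = 3.3142/(1+0.163)^1 + 4.0235/(1+0.163)^2 + 4.8845/(1+0.163)^3 + 5.9298/(1+0.163)^4 + 49.6857/(1+0.163)^4 = 39.3297

C$39.33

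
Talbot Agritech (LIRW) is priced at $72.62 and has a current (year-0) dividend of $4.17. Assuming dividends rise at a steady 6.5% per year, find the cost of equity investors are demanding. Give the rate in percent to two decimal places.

Rearranging the constant-growth DDM: r = D₁/P₀ + g.
D₁ = 4.17 × (1 + 0.065) = 4.4410.
r = 4.4410 / 72.62 + 0.065 = 0.06115 + 0.065 = 0.12615

12.62%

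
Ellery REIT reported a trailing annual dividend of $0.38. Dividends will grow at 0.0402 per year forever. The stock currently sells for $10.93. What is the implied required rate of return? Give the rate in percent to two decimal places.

7.64%

Rearranging the constant-growth DDM: r = D₁/P₀ + g.
D₁ = 0.38 × (1 + 0.0402) = 0.3953.
r = 0.3953 / 10.93 + 0.0402 = 0.03616 + 0.0402 = 0.07636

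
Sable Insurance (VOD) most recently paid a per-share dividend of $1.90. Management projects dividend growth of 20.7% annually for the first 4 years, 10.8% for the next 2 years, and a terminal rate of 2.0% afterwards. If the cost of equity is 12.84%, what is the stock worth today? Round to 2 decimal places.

$36.43

Three-stage DDM. Project D₁…D_6; terminal Gordon value at t=6 with g = 0.02; discount at r = 0.1284.
D_1 = 2.2933
D_2 = 2.7680
D_3 = 3.3410
D_4 = 4.0326
D_5 = 4.4681
D_6 = 4.9506
TV_6 = 5.0497/(0.1284−0.02) = 46.5836
P₀ = Σ Dₜ/(1+r)ᵗ + TV_6/(1+r)^6 = 36.4254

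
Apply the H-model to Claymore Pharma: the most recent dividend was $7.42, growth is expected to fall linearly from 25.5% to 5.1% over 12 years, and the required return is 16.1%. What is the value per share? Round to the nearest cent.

H-model: P₀ = D₀[(1+g_L) + H(g_S−g_L)]/(r−g_L), with H = 12/2 = 6.
P₀ = 7.42 × [(1+0.051) + 6×(0.255−0.051)] / (0.161−0.051)
   = 7.42 × 2.2750 / 0.11 = 153.4591

$153.46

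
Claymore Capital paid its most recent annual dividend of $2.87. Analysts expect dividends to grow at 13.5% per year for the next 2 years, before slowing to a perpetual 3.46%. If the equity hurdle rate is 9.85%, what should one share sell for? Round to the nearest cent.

Two-stage DDM. Project D₁…D_2 at 0.135, terminal growth 0.0346, discount at r = 0.0985.
D_1 = 3.2574
D_2 = 3.6972
Terminal value at t=2: TV = D_3/(r−g) = 3.8251/(0.0985−0.0346) = 59.8612
P₀ = 3.2574/(1+0.0985)^1 + 3.6972/(1+0.0985)^2 + 59.8612/(1+0.0985)^2 = 55.6365

$55.64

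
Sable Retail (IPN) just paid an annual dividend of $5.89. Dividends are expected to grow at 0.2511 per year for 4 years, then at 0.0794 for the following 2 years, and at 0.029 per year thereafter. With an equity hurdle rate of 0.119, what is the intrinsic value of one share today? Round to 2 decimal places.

$146.74

Three-stage DDM. Project D₁…D_6; terminal Gordon value at t=6 with g = 0.029; discount at r = 0.119.
D_1 = 7.3690
D_2 = 9.2193
D_3 = 11.5343
D_4 = 14.4306
D_5 = 15.5764
D_6 = 16.8131
TV_6 = 17.3007/(0.119−0.029) = 192.2300
P₀ = Σ Dₜ/(1+r)ᵗ + TV_6/(1+r)^6 = 146.7386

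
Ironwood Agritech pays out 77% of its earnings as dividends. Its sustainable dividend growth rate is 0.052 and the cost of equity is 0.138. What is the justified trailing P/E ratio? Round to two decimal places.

Justified trailing P/E = b(1+g)/(r−g) = 0.77×(1+0.052)/(0.138−0.052) = 9.4191

9.42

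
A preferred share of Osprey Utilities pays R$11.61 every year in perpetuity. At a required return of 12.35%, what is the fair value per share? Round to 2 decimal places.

R$94.01

Zero-growth DDM (perpetuity): P₀ = D/r = 11.61 / 0.1235 = 94.0081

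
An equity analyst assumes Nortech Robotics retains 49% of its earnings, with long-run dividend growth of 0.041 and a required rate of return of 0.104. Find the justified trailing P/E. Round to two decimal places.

8.43

Payout ratio b = 1 − 0.49 = 0.51.
Justified trailing P/E = b(1+g)/(r−g) = 0.51×(1+0.041)/(0.104−0.041) = 8.4271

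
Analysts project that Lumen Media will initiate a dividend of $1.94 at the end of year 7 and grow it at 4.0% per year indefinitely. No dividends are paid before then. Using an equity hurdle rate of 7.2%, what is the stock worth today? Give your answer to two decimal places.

$39.95

Deferred-dividend DDM. At t=6 the remaining stream is a growing perpetuity with first payment D_7 = 1.94.
V_6 = D_7/(r−g) = 1.94/(0.072−0.04) = 60.6250
P₀ = V_6/(1+r)^6 = 60.6250/(1+0.072)^6 = 39.9469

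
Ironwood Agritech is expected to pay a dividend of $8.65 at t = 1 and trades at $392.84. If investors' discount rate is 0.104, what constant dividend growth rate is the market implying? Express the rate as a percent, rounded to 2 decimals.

From P₀ = D₁/(r − g), the implied growth is g = r − D₁/P₀.
g = 0.104 − 8.65/392.84 = 0.104 − 0.02202 = 0.08198

8.20%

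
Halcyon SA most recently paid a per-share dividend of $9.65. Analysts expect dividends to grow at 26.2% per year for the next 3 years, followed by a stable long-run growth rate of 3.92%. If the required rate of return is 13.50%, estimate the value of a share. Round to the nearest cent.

Two-stage DDM. Project D₁…D_3 at 0.262, terminal growth 0.0392, discount at r = 0.135.
D_1 = 12.1783
D_2 = 15.3690
D_3 = 19.3957
Terminal value at t=3: TV = D_4/(r−g) = 20.1560/(0.135−0.0392) = 210.3967
P₀ = 12.1783/(1+0.135)^1 + 15.3690/(1+0.135)^2 + 19.3957/(1+0.135)^3 + 210.3967/(1+0.135)^3 = 179.8224

$179.82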